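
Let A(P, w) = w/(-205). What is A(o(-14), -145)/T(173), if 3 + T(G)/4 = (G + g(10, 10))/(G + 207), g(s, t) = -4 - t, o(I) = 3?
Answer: -2755/40221 ≈ -0.068497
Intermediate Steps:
T(G) = -12 + 4*(-14 + G)/(207 + G) (T(G) = -12 + 4*((G + (-4 - 1*10))/(G + 207)) = -12 + 4*((G + (-4 - 10))/(207 + G)) = -12 + 4*((G - 14)/(207 + G)) = -12 + 4*((-14 + G)/(207 + G)) = -12 + 4*(-14 + G)/(207 + G))
A(P, w) = -w/205 (A(P, w) = w*(-1/205) = -w/205)
A(o(-14), -145)/T(173) = (-1/205*(-145))/((4*(-635 - 2*173)/(207 + 173))) = 29/(41*((4*(-635 - 346)/380))) = 29/(41*((4*(1/380)*(-981)))) = 29/(41*(-981/95)) = (29/41)*(-95/981) = -2755/40221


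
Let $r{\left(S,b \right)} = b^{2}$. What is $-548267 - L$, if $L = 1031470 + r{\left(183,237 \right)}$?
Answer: $-1635906$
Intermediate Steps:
$L = 1087639$ ($L = 1031470 + 237^{2} = 1031470 + 56169 = 1087639$)
$-548267 - L = -548267 - 1087639 = -1635906$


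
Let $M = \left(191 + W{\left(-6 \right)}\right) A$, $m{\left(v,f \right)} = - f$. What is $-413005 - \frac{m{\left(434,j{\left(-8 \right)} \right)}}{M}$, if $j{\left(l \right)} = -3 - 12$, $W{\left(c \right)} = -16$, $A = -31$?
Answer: $- \frac{448110422}{1085} \approx -4.1301 \cdot 10^{5}$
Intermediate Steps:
$j{\left(l \right)} = -15$ ($j{\left(l \right)} = -3 - 12 = -15$)
$M = -5425$ ($M = \left(191 - 16\right) \left(-31\right) = 175 \left(-31\right) = -5425$)
$-413005 - \frac{m{\left(434,j{\left(-8 \right)} \right)}}{M} = -413005 - \frac{\left(-1\right) \left(-15\right)}{-5425} = -413005 - 15 \left(- \frac{1}{5425}\right) = -413005 - - \frac{3}{1085} = -413005 + \frac{3}{1085} = - \frac{448110422}{1085}$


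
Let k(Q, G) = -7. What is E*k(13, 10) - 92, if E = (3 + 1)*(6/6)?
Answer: -120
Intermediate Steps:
E = 4 (E = 4*(6*(1/6)) = 4*1 = 4)
E*k(13, 10) - 92 = 4*(-7) - 92 = -28 - 92 = -120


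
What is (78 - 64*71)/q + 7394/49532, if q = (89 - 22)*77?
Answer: -1188729/1659322 ≈ -0.71639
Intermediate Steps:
q = 5159 (q = 67*77 = 5159)
(78 - 64*71)/q + 7394/49532 = (78 - 64*71)/5159 + 7394/49532 = (78 - 4544)*(1/5159) + 7394*(1/49532) = -4466*1/5159 + 3697/24766 = -58/67 + 3697/24766 = -1188729/1659322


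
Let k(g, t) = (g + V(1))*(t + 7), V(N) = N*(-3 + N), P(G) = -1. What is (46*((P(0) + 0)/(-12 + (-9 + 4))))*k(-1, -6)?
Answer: -138/17 ≈ -8.1176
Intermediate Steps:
k(g, t) = (-2 + g)*(7 + t) (k(g, t) = (g + 1*(-3 + 1))*(t + 7) = (g + 1*(-2))*(7 + t) = (g - 2)*(7 + t) = (-2 + g)*(7 + t))
(46*((P(0) + 0)/(-12 + (-9 + 4))))*k(-1, -6) = (46*((-1 + 0)/(-12 + (-9 + 4))))*(-14 - 2*(-6) + 7*(-1) - 1*(-6)) = (46*(-1/(-12 - 5)))*(-14 + 12 - 7 + 6) = (46*(-1/(-17)))*(-3) = (46*(-1*(-1/17)))*(-3) = (46*(1/17))*(-3) = (46/17)*(-3) = -138/17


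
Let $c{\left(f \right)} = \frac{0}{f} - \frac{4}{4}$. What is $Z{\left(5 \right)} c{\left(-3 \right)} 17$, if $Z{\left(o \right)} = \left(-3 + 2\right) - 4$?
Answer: $85$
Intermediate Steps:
$Z{\left(o \right)} = -5$ ($Z{\left(o \right)} = -1 - 4 = -5$)
$c{\left(f \right)} = -1$ ($c{\left(f \right)} = 0 - 1 = -1$)
$Z{\left(5 \right)} c{\left(-3 \right)} 17 = \left(-5\right) \left(-1\right) 17 = 5 \cdot 17 = 85$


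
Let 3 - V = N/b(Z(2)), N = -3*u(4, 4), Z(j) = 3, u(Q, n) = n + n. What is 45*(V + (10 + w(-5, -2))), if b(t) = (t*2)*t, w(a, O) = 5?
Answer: 870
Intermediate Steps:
u(Q, n) = 2*n
b(t) = 2*t² (b(t) = (2*t)*t = 2*t²)
N = -24 (N = -6*4 = -3*8 = -24)
V = 13/3 (V = 3 - (-24)/(2*3²) = 3 - (-24)/(2*9) = 3 - (-24)/18 = 3 - 1*(-4/3) = 3 + 4/3 = 13/3 ≈ 4.3333)
45*(V + (10 + w(-5, -2))) = 45*(13/3 + (10 + 5)) = 45*(13/3 + 15) = 45*(58/3) = 870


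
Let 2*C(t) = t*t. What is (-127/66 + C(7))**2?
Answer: 555025/1089 ≈ 509.67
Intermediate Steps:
C(t) = t**2/2 (C(t) = (t*t)/2 = t**2/2)
(-127/66 + C(7))**2 = (-127/66 + (1/2)*7**2)**2 = (-127*1/66 + (1/2)*49)**2 = (-127/66 + 49/2)**2 = (745/33)**2 = 555025/1089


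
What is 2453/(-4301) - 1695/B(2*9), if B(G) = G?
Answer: -222253/2346 ≈ -94.737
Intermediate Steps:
2453/(-4301) - 1695/B(2*9) = 2453/(-4301) - 1695/(2*9) = 2453*(-1/4301) - 1695/18 = -223/391 - 1695*1/18 = -223/391 - 565/6 = -222253/2346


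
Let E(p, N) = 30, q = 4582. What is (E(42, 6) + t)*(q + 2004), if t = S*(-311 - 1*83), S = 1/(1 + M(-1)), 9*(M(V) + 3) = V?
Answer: 27107976/19 ≈ 1.4267e+6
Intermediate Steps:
M(V) = -3 + V/9
S = -9/19 (S = 1/(1 + (-3 + (1/9)*(-1))) = 1/(1 + (-3 - 1/9)) = 1/(1 - 28/9) = 1/(-19/9) = -9/19 ≈ -0.47368)
t = 3546/19 (t = -9*(-311 - 1*83)/19 = -9*(-311 - 83)/19 = -9/19*(-394) = 3546/19 ≈ 186.63)
(E(42, 6) + t)*(q + 2004) = (30 + 3546/19)*(4582 + 2004) = (4116/19)*6586 = 27107976/19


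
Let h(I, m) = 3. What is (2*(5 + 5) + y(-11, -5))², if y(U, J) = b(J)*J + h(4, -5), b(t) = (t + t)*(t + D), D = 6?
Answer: 5329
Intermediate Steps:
b(t) = 2*t*(6 + t) (b(t) = (t + t)*(t + 6) = (2*t)*(6 + t) = 2*t*(6 + t))
y(U, J) = 3 + 2*J²*(6 + J) (y(U, J) = (2*J*(6 + J))*J + 3 = 2*J²*(6 + J) + 3 = 3 + 2*J²*(6 + J))
(2*(5 + 5) + y(-11, -5))² = (2*(5 + 5) + (3 + 2*(-5)²*(6 - 5)))² = (2*10 + (3 + 2*25*1))² = (20 + (3 + 50))² = (20 + 53)² = 73² = 5329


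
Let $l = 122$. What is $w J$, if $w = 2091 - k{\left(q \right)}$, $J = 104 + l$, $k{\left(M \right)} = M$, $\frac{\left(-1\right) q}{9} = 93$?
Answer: $661728$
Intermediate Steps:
$q = -837$ ($q = \left(-9\right) 93 = -837$)
$J = 226$ ($J = 104 + 122 = 226$)
$w = 2928$ ($w = 2091 - -837 = 2091 + 837 = 2928$)
$w J = 2928 \cdot 226 = 661728$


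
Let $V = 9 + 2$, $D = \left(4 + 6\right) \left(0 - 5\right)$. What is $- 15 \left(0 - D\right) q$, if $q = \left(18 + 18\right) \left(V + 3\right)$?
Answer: $-378000$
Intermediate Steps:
$D = -50$ ($D = 10 \left(-5\right) = -50$)
$V = 11$
$q = 504$ ($q = \left(18 + 18\right) \left(11 + 3\right) = 36 \cdot 14 = 504$)
$- 15 \left(0 - D\right) q = - 15 \left(0 - -50\right) 504 = - 15 \left(0 + 50\right) 504 = \left(-15\right) 50 \cdot 504 = \left(-750\right) 504 = -378000$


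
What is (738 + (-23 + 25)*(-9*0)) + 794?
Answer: 1532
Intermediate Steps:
(738 + (-23 + 25)*(-9*0)) + 794 = (738 + 2*0) + 794 = (738 + 0) + 794 = 738 + 794 = 1532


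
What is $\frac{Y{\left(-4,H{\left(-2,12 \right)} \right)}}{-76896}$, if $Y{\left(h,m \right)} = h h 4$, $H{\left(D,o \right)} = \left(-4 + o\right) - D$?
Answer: $- \frac{2}{2403} \approx -0.00083229$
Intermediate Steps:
$H{\left(D,o \right)} = -4 + o - D$
$Y{\left(h,m \right)} = 4 h^{2}$ ($Y{\left(h,m \right)} = h^{2} \cdot 4 = 4 h^{2}$)
$\frac{Y{\left(-4,H{\left(-2,12 \right)} \right)}}{-76896} = \frac{4 \left(-4\right)^{2}}{-76896} = 4 \cdot 16 \left(- \frac{1}{76896}\right) = 64 \left(- \frac{1}{76896}\right) = - \frac{2}{2403}$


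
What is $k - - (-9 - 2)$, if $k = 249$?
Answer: $238$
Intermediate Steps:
$k - - (-9 - 2) = 249 - - (-9 - 2) = 249 - \left(-1\right) \left(-11\right) = 249 - 11 = 238$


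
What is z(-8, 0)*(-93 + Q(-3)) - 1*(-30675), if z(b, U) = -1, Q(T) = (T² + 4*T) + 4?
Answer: 30767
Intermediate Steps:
Q(T) = 4 + T² + 4*T
z(-8, 0)*(-93 + Q(-3)) - 1*(-30675) = -(-93 + (4 + (-3)² + 4*(-3))) - 1*(-30675) = -(-93 + (4 + 9 - 12)) + 30675 = -(-93 + 1) + 30675 = -1*(-92) + 30675 = 92 + 30675 = 30767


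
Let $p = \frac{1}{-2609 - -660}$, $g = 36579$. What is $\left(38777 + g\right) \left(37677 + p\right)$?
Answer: $\frac{5533577360032}{1949} \approx 2.8392 \cdot 10^{9}$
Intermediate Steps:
$p = - \frac{1}{1949}$ ($p = \frac{1}{-2609 + 660} = \frac{1}{-1949} = - \frac{1}{1949} \approx -0.00051308$)
$\left(38777 + g\right) \left(37677 + p\right) = \left(38777 + 36579\right) \left(37677 - \frac{1}{1949}\right) = 75356 \cdot \frac{73432472}{1949} = \frac{5533577360032}{1949}$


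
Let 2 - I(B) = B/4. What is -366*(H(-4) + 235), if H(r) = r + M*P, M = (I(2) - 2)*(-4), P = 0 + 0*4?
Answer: -84546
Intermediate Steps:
P = 0 (P = 0 + 0 = 0)
I(B) = 2 - B/4
M = 2 (M = ((2 - ¼*2) - 2)*(-4) = ((2 - ½) - 2)*(-4) = (3/2 - 2)*(-4) = -½*(-4) = 2)
H(r) = r (H(r) = r + 2*0 = r + 0 = r)
-366*(H(-4) + 235) = -366*(-4 + 235) = -366*231 = -84546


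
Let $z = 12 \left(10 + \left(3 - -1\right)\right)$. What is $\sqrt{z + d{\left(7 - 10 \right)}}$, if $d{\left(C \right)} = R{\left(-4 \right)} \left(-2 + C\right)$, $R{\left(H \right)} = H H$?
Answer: $2 \sqrt{22} \approx 9.3808$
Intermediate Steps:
$R{\left(H \right)} = H^{2}$
$z = 168$ ($z = 12 \left(10 + \left(3 + 1\right)\right) = 12 \left(10 + 4\right) = 12 \cdot 14 = 168$)
$d{\left(C \right)} = -32 + 16 C$ ($d{\left(C \right)} = \left(-4\right)^{2} \left(-2 + C\right) = 16 \left(-2 + C\right) = -32 + 16 C$)
$\sqrt{z + d{\left(7 - 10 \right)}} = \sqrt{168 + \left(-32 + 16 \left(7 - 10\right)\right)} = \sqrt{168 + \left(-32 + 16 \left(-3\right)\right)} = \sqrt{168 - 80} = \sqrt{88} = 2 \sqrt{22}$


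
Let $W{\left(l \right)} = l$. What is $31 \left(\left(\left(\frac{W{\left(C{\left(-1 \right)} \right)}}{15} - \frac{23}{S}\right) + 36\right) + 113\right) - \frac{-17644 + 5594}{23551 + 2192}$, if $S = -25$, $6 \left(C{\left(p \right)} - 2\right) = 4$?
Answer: $\frac{8984627242}{1930725} \approx 4653.5$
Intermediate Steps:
$C{\left(p \right)} = \frac{8}{3}$ ($C{\left(p \right)} = 2 + \frac{1}{6} \cdot 4 = 2 + \frac{2}{3} = \frac{8}{3}$)
$31 \left(\left(\left(\frac{W{\left(C{\left(-1 \right)} \right)}}{15} - \frac{23}{S}\right) + 36\right) + 113\right) - \frac{-17644 + 5594}{23551 + 2192} = 31 \left(\left(\left(\frac{8}{3 \cdot 15} - \frac{23}{-25}\right) + 36\right) + 113\right) - \frac{-17644 + 5594}{23551 + 2192} = 31 \left(\left(\left(\frac{8}{3} \cdot \frac{1}{15} - - \frac{23}{25}\right) + 36\right) + 113\right) - - \frac{12050}{25743} = 31 \left(\left(\left(\frac{8}{45} + \frac{23}{25}\right) + 36\right) + 113\right) - \left(-12050\right) \frac{1}{25743} = 31 \left(\left(\frac{247}{225} + 36\right) + 113\right) - - \frac{12050}{25743} = 31 \left(\frac{8347}{225} + 113\right) + \frac{12050}{25743} = 31 \cdot \frac{33772}{225} + \frac{12050}{25743} = \frac{1046932}{225} + \frac{12050}{25743} = \frac{8984627242}{1930725}$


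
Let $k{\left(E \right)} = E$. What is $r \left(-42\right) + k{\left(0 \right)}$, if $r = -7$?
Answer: $294$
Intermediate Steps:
$r \left(-42\right) + k{\left(0 \right)} = \left(-7\right) \left(-42\right) + 0 = 294 + 0 = 294$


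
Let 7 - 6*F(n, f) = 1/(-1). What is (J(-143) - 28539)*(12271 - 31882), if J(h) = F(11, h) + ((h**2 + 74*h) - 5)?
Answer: 366248499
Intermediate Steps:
F(n, f) = 4/3 (F(n, f) = 7/6 - 1/6/(-1) = 7/6 - 1/6*(-1) = 7/6 + 1/6 = 4/3)
J(h) = -11/3 + h**2 + 74*h (J(h) = 4/3 + ((h**2 + 74*h) - 5) = 4/3 + (-5 + h**2 + 74*h) = -11/3 + h**2 + 74*h)
(J(-143) - 28539)*(12271 - 31882) = ((-11/3 + (-143)**2 + 74*(-143)) - 28539)*(12271 - 31882) = ((-11/3 + 20449 - 10582) - 28539)*(-19611) = (29590/3 - 28539)*(-19611) = -56027/3*(-19611) = 366248499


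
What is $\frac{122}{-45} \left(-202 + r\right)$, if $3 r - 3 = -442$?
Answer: $\frac{25498}{27} \approx 944.37$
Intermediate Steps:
$r = - \frac{439}{3}$ ($r = 1 + \frac{1}{3} \left(-442\right) = 1 - \frac{442}{3} = - \frac{439}{3} \approx -146.33$)
$\frac{122}{-45} \left(-202 + r\right) = \frac{122}{-45} \left(-202 - \frac{439}{3}\right) = 122 \left(- \frac{1}{45}\right) \left(- \frac{1045}{3}\right) = \left(- \frac{122}{45}\right) \left(- \frac{1045}{3}\right) = \frac{25498}{27}$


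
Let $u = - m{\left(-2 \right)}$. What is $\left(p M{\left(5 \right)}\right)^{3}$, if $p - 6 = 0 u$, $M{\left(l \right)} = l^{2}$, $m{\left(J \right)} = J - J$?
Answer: $3375000$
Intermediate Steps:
$m{\left(J \right)} = 0$
$u = 0$ ($u = \left(-1\right) 0 = 0$)
$p = 6$ ($p = 6 + 0 \cdot 0 = 6 + 0 = 6$)
$\left(p M{\left(5 \right)}\right)^{3} = \left(6 \cdot 5^{2}\right)^{3} = \left(6 \cdot 25\right)^{3} = 150^{3} = 3375000$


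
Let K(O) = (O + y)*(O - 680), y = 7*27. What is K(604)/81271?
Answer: -60268/81271 ≈ -0.74157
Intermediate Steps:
y = 189
K(O) = (-680 + O)*(189 + O) (K(O) = (O + 189)*(O - 680) = (189 + O)*(-680 + O) = (-680 + O)*(189 + O))
K(604)/81271 = (-128520 + 604² - 491*604)/81271 = (-128520 + 364816 - 296564)*(1/81271) = -60268*1/81271 = -60268/81271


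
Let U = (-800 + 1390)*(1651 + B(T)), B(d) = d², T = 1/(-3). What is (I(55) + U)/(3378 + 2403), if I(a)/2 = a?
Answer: 8768390/52029 ≈ 168.53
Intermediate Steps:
I(a) = 2*a
T = -⅓ ≈ -0.33333
U = 8767400/9 (U = (-800 + 1390)*(1651 + (-⅓)²) = 590*(1651 + ⅑) = 590*(14860/9) = 8767400/9 ≈ 9.7416e+5)
(I(55) + U)/(3378 + 2403) = (2*55 + 8767400/9)/(3378 + 2403) = (110 + 8767400/9)/5781 = (8768390/9)*(1/5781) = 8768390/52029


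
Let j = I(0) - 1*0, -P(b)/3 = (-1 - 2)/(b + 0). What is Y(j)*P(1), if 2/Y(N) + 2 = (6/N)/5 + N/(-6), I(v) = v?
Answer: 0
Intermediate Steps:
P(b) = 9/b (P(b) = -3*(-1 - 2)/(b + 0) = -(-9)/b = 9/b)
j = 0 (j = 0 - 1*0 = 0 + 0 = 0)
Y(N) = 2/(-2 - N/6 + 6/(5*N)) (Y(N) = 2/(-2 + ((6/N)/5 + N/(-6))) = 2/(-2 + ((6/N)*(1/5) + N*(-1/6))) = 2/(-2 + (6/(5*N) - N/6)) = 2/(-2 + (-N/6 + 6/(5*N))) = 2/(-2 - N/6 + 6/(5*N)))
Y(j)*P(1) = (-60*0/(-36 + 5*0**2 + 60*0))*(9/1) = (-60*0/(-36 + 5*0 + 0))*(9*1) = -60*0/(-36 + 0 + 0)*9 = -60*0/(-36)*9 = -60*0*(-1/36)*9 = 0*9 = 0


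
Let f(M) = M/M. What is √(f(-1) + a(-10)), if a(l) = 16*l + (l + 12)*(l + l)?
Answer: I*√199 ≈ 14.107*I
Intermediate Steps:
f(M) = 1
a(l) = 16*l + 2*l*(12 + l) (a(l) = 16*l + (12 + l)*(2*l) = 16*l + 2*l*(12 + l))
√(f(-1) + a(-10)) = √(1 + 2*(-10)*(20 - 10)) = √(1 + 2*(-10)*10) = √(1 - 200) = √(-199) = I*√199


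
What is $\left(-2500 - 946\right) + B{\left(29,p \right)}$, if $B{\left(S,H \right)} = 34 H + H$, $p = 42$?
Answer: $-1976$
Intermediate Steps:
$B{\left(S,H \right)} = 35 H$
$\left(-2500 - 946\right) + B{\left(29,p \right)} = \left(-2500 - 946\right) + 35 \cdot 42 = -3446 + 1470 = -1976$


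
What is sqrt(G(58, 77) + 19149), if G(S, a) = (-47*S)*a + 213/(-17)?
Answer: I*sqrt(55131238)/17 ≈ 436.77*I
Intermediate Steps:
G(S, a) = -213/17 - 47*S*a (G(S, a) = -47*S*a + 213*(-1/17) = -47*S*a - 213/17 = -213/17 - 47*S*a)
sqrt(G(58, 77) + 19149) = sqrt((-213/17 - 47*58*77) + 19149) = sqrt((-213/17 - 209902) + 19149) = sqrt(-3568547/17 + 19149) = sqrt(-3243014/17) = I*sqrt(55131238)/17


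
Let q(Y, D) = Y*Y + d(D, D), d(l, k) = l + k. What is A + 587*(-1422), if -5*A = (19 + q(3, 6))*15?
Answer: -834834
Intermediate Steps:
d(l, k) = k + l
q(Y, D) = Y² + 2*D (q(Y, D) = Y*Y + (D + D) = Y² + 2*D)
A = -120 (A = -(19 + (3² + 2*6))*15/5 = -(19 + (9 + 12))*15/5 = -(19 + 21)*15/5 = -8*15 = -⅕*600 = -120)
A + 587*(-1422) = -120 + 587*(-1422) = -120 - 834714 = -834834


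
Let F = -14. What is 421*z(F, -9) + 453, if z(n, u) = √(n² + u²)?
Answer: 453 + 421*√277 ≈ 7459.8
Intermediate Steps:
421*z(F, -9) + 453 = 421*√((-14)² + (-9)²) + 453 = 421*√(196 + 81) + 453 = 421*√277 + 453 = 453 + 421*√277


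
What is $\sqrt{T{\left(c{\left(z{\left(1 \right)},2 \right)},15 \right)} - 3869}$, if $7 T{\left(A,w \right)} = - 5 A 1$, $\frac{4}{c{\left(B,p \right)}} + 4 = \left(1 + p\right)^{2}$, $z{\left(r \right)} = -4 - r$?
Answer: $\frac{i \sqrt{189609}}{7} \approx 62.206 i$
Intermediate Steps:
$c{\left(B,p \right)} = \frac{4}{-4 + \left(1 + p\right)^{2}}$
$T{\left(A,w \right)} = - \frac{5 A}{7}$ ($T{\left(A,w \right)} = \frac{- 5 A 1}{7} = \frac{\left(-5\right) A}{7} = - \frac{5 A}{7}$)
$\sqrt{T{\left(c{\left(z{\left(1 \right)},2 \right)},15 \right)} - 3869} = \sqrt{- \frac{5 \frac{4}{-4 + \left(1 + 2\right)^{2}}}{7} - 3869} = \sqrt{- \frac{5 \frac{4}{-4 + 3^{2}}}{7} - 3869} = \sqrt{- \frac{5 \frac{4}{-4 + 9}}{7} - 3869} = \sqrt{- \frac{5 \cdot \frac{4}{5}}{7} - 3869} = \sqrt{- \frac{5 \cdot 4 \cdot \frac{1}{5}}{7} - 3869} = \sqrt{\left(- \frac{5}{7}\right) \frac{4}{5} - 3869} = \sqrt{- \frac{4}{7} - 3869} = \sqrt{- \frac{27087}{7}} = \frac{i \sqrt{189609}}{7}$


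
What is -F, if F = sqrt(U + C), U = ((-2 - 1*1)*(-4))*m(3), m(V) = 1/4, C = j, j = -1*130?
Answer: -I*sqrt(127) ≈ -11.269*I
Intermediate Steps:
j = -130
C = -130
m(V) = 1/4
U = 3 (U = ((-2 - 1*1)*(-4))*(1/4) = ((-2 - 1)*(-4))*(1/4) = -3*(-4)*(1/4) = 12*(1/4) = 3)
F = I*sqrt(127) (F = sqrt(3 - 130) = sqrt(-127) = I*sqrt(127) ≈ 11.269*I)
-F = -I*sqrt(127)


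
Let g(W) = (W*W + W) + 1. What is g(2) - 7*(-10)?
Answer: 77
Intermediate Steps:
g(W) = 1 + W + W² (g(W) = (W² + W) + 1 = (W + W²) + 1 = 1 + W + W²)
g(2) - 7*(-10) = (1 + 2 + 2²) - 7*(-10) = (1 + 2 + 4) + 70 = 7 + 70 = 77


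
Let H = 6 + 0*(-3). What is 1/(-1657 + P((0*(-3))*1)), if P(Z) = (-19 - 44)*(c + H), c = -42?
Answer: 1/611 ≈ 0.0016367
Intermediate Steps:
H = 6 (H = 6 + 0 = 6)
P(Z) = 2268 (P(Z) = (-19 - 44)*(-42 + 6) = -63*(-36) = 2268)
1/(-1657 + P((0*(-3))*1)) = 1/(-1657 + 2268) = 1/611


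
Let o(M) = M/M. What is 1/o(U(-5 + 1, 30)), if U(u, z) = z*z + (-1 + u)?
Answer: 1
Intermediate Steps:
U(u, z) = -1 + u + z² (U(u, z) = z² + (-1 + u) = -1 + u + z²)
o(M) = 1
1/o(U(-5 + 1, 30)) = 1/1 = 1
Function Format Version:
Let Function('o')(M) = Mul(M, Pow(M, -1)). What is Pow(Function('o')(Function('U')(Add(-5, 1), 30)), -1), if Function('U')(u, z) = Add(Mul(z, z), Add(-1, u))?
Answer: 1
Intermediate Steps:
Function('U')(u, z) = Add(-1, u, Pow(z, 2)) (Function('U')(u, z) = Add(Pow(z, 2), Add(-1, u)) = Add(-1, u, Pow(z, 2)))
Function('o')(M) = 1
Pow(Function('o')(Function('U')(Add(-5, 1), 30)), -1) = Pow(1, -1) = 1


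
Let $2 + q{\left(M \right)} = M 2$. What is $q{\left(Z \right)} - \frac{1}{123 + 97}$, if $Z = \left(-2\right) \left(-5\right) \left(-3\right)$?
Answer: $- \frac{13641}{220} \approx -62.005$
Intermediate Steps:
$Z = -30$ ($Z = 10 \left(-3\right) = -30$)
$q{\left(M \right)} = -2 + 2 M$ ($q{\left(M \right)} = -2 + M 2 = -2 + 2 M$)
$q{\left(Z \right)} - \frac{1}{123 + 97} = \left(-2 + 2 \left(-30\right)\right) - \frac{1}{123 + 97} = \left(-2 - 60\right) - \frac{1}{220} = -62 - \frac{1}{220} = - \frac{13641}{220}$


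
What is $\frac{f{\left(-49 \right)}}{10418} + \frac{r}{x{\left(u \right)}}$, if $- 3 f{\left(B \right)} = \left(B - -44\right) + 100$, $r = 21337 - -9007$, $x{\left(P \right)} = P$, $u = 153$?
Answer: $\frac{316118947}{1593954} \approx 198.32$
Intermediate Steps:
$r = 30344$ ($r = 21337 + 9007 = 30344$)
$f{\left(B \right)} = -48 - \frac{B}{3}$ ($f{\left(B \right)} = - \frac{\left(B - -44\right) + 100}{3} = - \frac{\left(B + 44\right) + 100}{3} = - \frac{\left(44 + B\right) + 100}{3} = - \frac{144 + B}{3} = -48 - \frac{B}{3}$)
$\frac{f{\left(-49 \right)}}{10418} + \frac{r}{x{\left(u \right)}} = \frac{-48 - - \frac{49}{3}}{10418} + \frac{30344}{153} = \left(-48 + \frac{49}{3}\right) \frac{1}{10418} + 30344 \cdot \frac{1}{153} = \left(- \frac{95}{3}\right) \frac{1}{10418} + \frac{30344}{153} = - \frac{95}{31254} + \frac{30344}{153} = \frac{316118947}{1593954}$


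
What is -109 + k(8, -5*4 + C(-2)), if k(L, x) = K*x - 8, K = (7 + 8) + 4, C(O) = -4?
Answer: -573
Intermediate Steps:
K = 19 (K = 15 + 4 = 19)
k(L, x) = -8 + 19*x (k(L, x) = 19*x - 8 = -8 + 19*x)
-109 + k(8, -5*4 + C(-2)) = -109 + (-8 + 19*(-5*4 - 4)) = -109 + (-8 + 19*(-20 - 4)) = -109 + (-8 + 19*(-24)) = -109 + (-8 - 456) = -109 - 464 = -573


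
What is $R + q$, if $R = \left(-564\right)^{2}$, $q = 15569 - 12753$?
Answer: $320912$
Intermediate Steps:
$q = 2816$
$R = 318096$
$R + q = 318096 + 2816 = 320912$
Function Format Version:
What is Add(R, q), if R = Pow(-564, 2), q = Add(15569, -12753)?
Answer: 320912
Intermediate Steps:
q = 2816
R = 318096
Add(R, q) = Add(318096, 2816) = 320912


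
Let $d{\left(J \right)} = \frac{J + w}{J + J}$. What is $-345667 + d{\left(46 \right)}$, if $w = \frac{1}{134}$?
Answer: $- \frac{4261376611}{12328} \approx -3.4567 \cdot 10^{5}$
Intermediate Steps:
$w = \frac{1}{134} \approx 0.0074627$
$d{\left(J \right)} = \frac{\frac{1}{134} + J}{2 J}$ ($d{\left(J \right)} = \frac{J + \frac{1}{134}}{J + J} = \frac{\frac{1}{134} + J}{2 J}$)
$-345667 + d{\left(46 \right)} = -345667 + \frac{1 + 134 \cdot 46}{268 \cdot 46} = -345667 + \frac{1}{268} \cdot \frac{1}{46} \left(1 + 6164\right) = -345667 + \frac{1}{268} \cdot \frac{1}{46} \cdot 6165 = -345667 + \frac{6165}{12328} = - \frac{4261376611}{12328}$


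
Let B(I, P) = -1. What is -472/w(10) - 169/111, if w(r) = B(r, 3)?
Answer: 52223/111 ≈ 470.48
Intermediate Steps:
w(r) = -1
-472/w(10) - 169/111 = -472/(-1) - 169/111 = -472*(-1) - 169*1/111 = 472 - 169/111 = 52223/111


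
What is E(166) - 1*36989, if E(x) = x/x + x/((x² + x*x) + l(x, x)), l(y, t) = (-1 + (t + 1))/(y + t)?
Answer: -4077001968/110225 ≈ -36988.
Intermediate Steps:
l(y, t) = t/(t + y) (l(y, t) = (-1 + (1 + t))/(t + y) = t/(t + y))
E(x) = 1 + x/(½ + 2*x²) (E(x) = x/x + x/((x² + x*x) + x/(x + x)) = 1 + x/((x² + x²) + x/((2*x))) = 1 + x/(2*x² + x*(1/(2*x))) = 1 + x/(2*x² + ½) = 1 + x/(½ + 2*x²))
E(166) - 1*36989 = (1 + 2*166 + 4*166²)/(1 + 4*166²) - 1*36989 = (1 + 332 + 4*27556)/(1 + 4*27556) - 36989 = (1 + 332 + 110224)/(1 + 110224) - 36989 = 110557/110225 - 36989 = -4077001968/110225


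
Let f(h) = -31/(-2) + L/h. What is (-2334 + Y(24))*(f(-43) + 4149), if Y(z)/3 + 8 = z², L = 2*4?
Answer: -112811265/43 ≈ -2.6235e+6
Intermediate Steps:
L = 8
f(h) = 31/2 + 8/h (f(h) = -31/(-2) + 8/h = -31*(-½) + 8/h = 31/2 + 8/h)
Y(z) = -24 + 3*z²
(-2334 + Y(24))*(f(-43) + 4149) = (-2334 + (-24 + 3*24²))*((31/2 + 8/(-43)) + 4149) = (-2334 + (-24 + 3*576))*((31/2 + 8*(-1/43)) + 4149) = (-2334 + (-24 + 1728))*((31/2 - 8/43) + 4149) = (-2334 + 1704)*(1317/86 + 4149) = -630*358131/86 = -112811265/43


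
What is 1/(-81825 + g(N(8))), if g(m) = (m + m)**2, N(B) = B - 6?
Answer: -1/81809 ≈ -1.2224e-5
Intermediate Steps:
N(B) = -6 + B
g(m) = 4*m**2 (g(m) = (2*m)**2 = 4*m**2)
1/(-81825 + g(N(8))) = 1/(-81825 + 4*(-6 + 8)**2) = 1/(-81825 + 4*2**2) = 1/(-81825 + 4*4) = 1/(-81825 + 16) = 1/(-81809) = -1/81809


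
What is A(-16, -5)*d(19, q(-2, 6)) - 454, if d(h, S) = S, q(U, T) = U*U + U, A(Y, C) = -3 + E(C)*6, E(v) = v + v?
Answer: -580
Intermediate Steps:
E(v) = 2*v
A(Y, C) = -3 + 12*C (A(Y, C) = -3 + (2*C)*6 = -3 + 12*C)
q(U, T) = U + U² (q(U, T) = U² + U = U + U²)
A(-16, -5)*d(19, q(-2, 6)) - 454 = (-3 + 12*(-5))*(-2*(1 - 2)) - 454 = (-3 - 60)*(-2*(-1)) - 454 = -63*2 - 454 = -126 - 454 = -580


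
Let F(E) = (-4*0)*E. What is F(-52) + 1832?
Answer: 1832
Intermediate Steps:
F(E) = 0 (F(E) = 0*E = 0)
F(-52) + 1832 = 0 + 1832 = 1832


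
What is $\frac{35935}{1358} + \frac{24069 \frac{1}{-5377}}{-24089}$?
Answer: $\frac{4654569367757}{175897058974} \approx 26.462$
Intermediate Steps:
$\frac{35935}{1358} + \frac{24069 \frac{1}{-5377}}{-24089} = 35935 \cdot \frac{1}{1358} + 24069 \left(- \frac{1}{5377}\right) \left(- \frac{1}{24089}\right) = \frac{35935}{1358} - - \frac{24069}{129526553} = \frac{35935}{1358} + \frac{24069}{129526553} = \frac{4654569367757}{175897058974}$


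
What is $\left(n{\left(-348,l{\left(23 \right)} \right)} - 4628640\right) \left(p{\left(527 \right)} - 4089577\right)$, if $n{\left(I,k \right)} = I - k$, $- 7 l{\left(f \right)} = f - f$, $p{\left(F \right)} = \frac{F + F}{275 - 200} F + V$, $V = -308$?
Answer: $\frac{472443645187332}{25} \approx 1.8898 \cdot 10^{13}$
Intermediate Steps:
$p{\left(F \right)} = -308 + \frac{2 F^{2}}{75}$ ($p{\left(F \right)} = \frac{F + F}{275 - 200} F - 308 = \frac{2 F}{75} F - 308 = \frac{2 F^{2}}{75} - 308 = -308 + \frac{2 F^{2}}{75}$)
$l{\left(f \right)} = 0$ ($l{\left(f \right)} = - \frac{f - f}{7} = \left(- \frac{1}{7}\right) 0 = 0$)
$\left(n{\left(-348,l{\left(23 \right)} \right)} - 4628640\right) \left(p{\left(527 \right)} - 4089577\right) = \left(\left(-348 - 0\right) - 4628640\right) \left(\left(-308 + \frac{2 \cdot 527^{2}}{75}\right) - 4089577\right) = \left(\left(-348 + 0\right) - 4628640\right) \left(\left(-308 + \frac{2}{75} \cdot 277729\right) - 4089577\right) = \left(-348 - 4628640\right) \left(\left(-308 + \frac{555458}{75}\right) - 4089577\right) = - 4628988 \left(\frac{532358}{75} - 4089577\right) = \left(-4628988\right) \left(- \frac{306185917}{75}\right) = \frac{472443645187332}{25}$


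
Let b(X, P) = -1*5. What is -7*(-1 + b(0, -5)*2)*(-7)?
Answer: -539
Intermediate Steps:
b(X, P) = -5
-7*(-1 + b(0, -5)*2)*(-7) = -7*(-1 - 5*2)*(-7) = -7*(-1 - 10)*(-7) = -7*(-11)*(-7) = 77*(-7) = -539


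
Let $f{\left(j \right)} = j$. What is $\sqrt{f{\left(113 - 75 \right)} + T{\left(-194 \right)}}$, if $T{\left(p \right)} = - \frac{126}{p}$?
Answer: $\frac{\sqrt{363653}}{97} \approx 6.2169$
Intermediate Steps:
$\sqrt{f{\left(113 - 75 \right)} + T{\left(-194 \right)}} = \sqrt{\left(113 - 75\right) - \frac{126}{-194}} = \sqrt{38 - - \frac{63}{97}} = \sqrt{38 + \frac{63}{97}} = \sqrt{\frac{3749}{97}} = \frac{\sqrt{363653}}{97}$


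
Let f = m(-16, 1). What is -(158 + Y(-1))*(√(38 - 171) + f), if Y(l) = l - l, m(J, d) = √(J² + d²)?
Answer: -158*√257 - 158*I*√133 ≈ -2532.9 - 1822.1*I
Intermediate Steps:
f = √257 (f = √((-16)² + 1²) = √(256 + 1) = √257 ≈ 16.031)
Y(l) = 0
-(158 + Y(-1))*(√(38 - 171) + f) = -(158 + 0)*(√(38 - 171) + √257) = -158*(√(-133) + √257) = -158*(I*√133 + √257) = -158*(√257 + I*√133) = -(158*√257 + 158*I*√133) = -158*√257 - 158*I*√133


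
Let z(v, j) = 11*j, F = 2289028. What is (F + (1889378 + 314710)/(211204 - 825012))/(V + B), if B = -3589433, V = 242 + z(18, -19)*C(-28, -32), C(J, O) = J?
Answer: -175627686817/274935268114 ≈ -0.63880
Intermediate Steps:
V = 6094 (V = 242 + (11*(-19))*(-28) = 242 - 209*(-28) = 242 + 5852 = 6094)
(F + (1889378 + 314710)/(211204 - 825012))/(V + B) = (2289028 + (1889378 + 314710)/(211204 - 825012))/(6094 - 3589433) = (2289028 + 2204088/(-613808))/(-3583339) = (2289028 + 2204088*(-1/613808))*(-1/3583339) = (2289028 - 275511/76726)*(-1/3583339) = (175627686817/76726)*(-1/3583339) = -175627686817/274935268114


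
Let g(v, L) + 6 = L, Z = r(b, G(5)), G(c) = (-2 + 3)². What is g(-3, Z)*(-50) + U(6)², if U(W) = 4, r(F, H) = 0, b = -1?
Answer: 316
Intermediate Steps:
G(c) = 1 (G(c) = 1² = 1)
Z = 0
g(v, L) = -6 + L
g(-3, Z)*(-50) + U(6)² = (-6 + 0)*(-50) + 4² = -6*(-50) + 16 = 300 + 16 = 316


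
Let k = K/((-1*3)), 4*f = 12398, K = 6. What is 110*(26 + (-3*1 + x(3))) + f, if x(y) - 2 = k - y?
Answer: 10599/2 ≈ 5299.5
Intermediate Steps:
f = 6199/2 (f = (¼)*12398 = 6199/2 ≈ 3099.5)
k = -2 (k = 6/((-1*3)) = 6/(-3) = 6*(-⅓) = -2)
x(y) = -y (x(y) = 2 + (-2 - y) = -y)
110*(26 + (-3*1 + x(3))) + f = 110*(26 + (-3*1 - 1*3)) + 6199/2 = 110*(26 + (-3 - 3)) + 6199/2 = 110*(26 - 6) + 6199/2 = 110*20 + 6199/2 = 2200 + 6199/2 = 10599/2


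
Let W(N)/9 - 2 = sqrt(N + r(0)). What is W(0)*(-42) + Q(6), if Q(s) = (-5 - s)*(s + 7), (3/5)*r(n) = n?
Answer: -899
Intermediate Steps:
r(n) = 5*n/3
Q(s) = (-5 - s)*(7 + s)
W(N) = 18 + 9*sqrt(N) (W(N) = 18 + 9*sqrt(N + (5/3)*0) = 18 + 9*sqrt(N + 0) = 18 + 9*sqrt(N))
W(0)*(-42) + Q(6) = (18 + 9*sqrt(0))*(-42) + (-35 - 1*6**2 - 12*6) = (18 + 9*0)*(-42) + (-35 - 1*36 - 72) = (18 + 0)*(-42) + (-35 - 36 - 72) = 18*(-42) - 143 = -756 - 143 = -899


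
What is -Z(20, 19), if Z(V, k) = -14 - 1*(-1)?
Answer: 13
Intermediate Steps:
Z(V, k) = -13 (Z(V, k) = -14 + 1 = -13)
-Z(20, 19) = -1*(-13) = 13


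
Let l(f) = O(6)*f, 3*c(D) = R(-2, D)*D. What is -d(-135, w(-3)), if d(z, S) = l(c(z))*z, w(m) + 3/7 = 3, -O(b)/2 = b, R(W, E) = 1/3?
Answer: 24300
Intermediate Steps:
R(W, E) = 1/3
O(b) = -2*b
c(D) = D/9 (c(D) = (D/3)/3 = D/9)
w(m) = 18/7 (w(m) = -3/7 + 3 = 18/7)
l(f) = -12*f (l(f) = (-2*6)*f = -12*f)
d(z, S) = -4*z**2/3 (d(z, S) = (-4*z/3)*z = -4*z**2/3)
-d(-135, w(-3)) = -(-4)*(-135)**2/3 = -(-4)*18225/3 = -1*(-24300) = 24300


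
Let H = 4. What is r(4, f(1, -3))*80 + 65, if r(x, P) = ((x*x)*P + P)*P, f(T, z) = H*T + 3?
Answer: 66705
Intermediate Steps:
f(T, z) = 3 + 4*T (f(T, z) = 4*T + 3 = 3 + 4*T)
r(x, P) = P*(P + P*x²) (r(x, P) = (x²*P + P)*P = (P*x² + P)*P = (P + P*x²)*P = P*(P + P*x²))
r(4, f(1, -3))*80 + 65 = ((3 + 4*1)²*(1 + 4²))*80 + 65 = ((3 + 4)²*(1 + 16))*80 + 65 = (7²*17)*80 + 65 = (49*17)*80 + 65 = 833*80 + 65 = 66640 + 65 = 66705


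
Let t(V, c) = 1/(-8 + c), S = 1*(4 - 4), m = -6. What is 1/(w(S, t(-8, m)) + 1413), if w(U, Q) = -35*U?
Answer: 1/1413 ≈ 0.00070771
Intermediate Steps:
S = 0 (S = 1*0 = 0)
1/(w(S, t(-8, m)) + 1413) = 1/(-35*0 + 1413) = 1/(0 + 1413) = 1/1413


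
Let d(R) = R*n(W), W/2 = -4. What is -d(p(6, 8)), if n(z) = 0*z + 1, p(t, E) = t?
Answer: -6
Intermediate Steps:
W = -8 (W = 2*(-4) = -8)
n(z) = 1 (n(z) = 0 + 1 = 1)
d(R) = R (d(R) = R*1 = R)
-d(p(6, 8)) = -1*6 = -6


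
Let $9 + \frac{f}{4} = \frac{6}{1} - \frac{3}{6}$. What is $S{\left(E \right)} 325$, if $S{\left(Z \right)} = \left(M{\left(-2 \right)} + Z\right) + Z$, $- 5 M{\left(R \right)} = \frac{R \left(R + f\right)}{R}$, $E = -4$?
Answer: $-1560$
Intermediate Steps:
$f = -14$ ($f = -36 + 4 \left(\frac{6}{1} - \frac{3}{6}\right) = -36 + 4 \left(6 \cdot 1 - \frac{1}{2}\right) = -36 + 4 \left(6 - \frac{1}{2}\right) = -36 + 4 \cdot \frac{11}{2} = -36 + 22 = -14$)
$M{\left(R \right)} = \frac{14}{5} - \frac{R}{5}$ ($M{\left(R \right)} = - \frac{R \left(R - 14\right) \frac{1}{R}}{5} = - \frac{R \left(-14 + R\right) \frac{1}{R}}{5} = - \frac{-14 + R}{5} = \frac{14}{5} - \frac{R}{5}$)
$S{\left(Z \right)} = \frac{16}{5} + 2 Z$ ($S{\left(Z \right)} = \left(\left(\frac{14}{5} - - \frac{2}{5}\right) + Z\right) + Z = \left(\left(\frac{14}{5} + \frac{2}{5}\right) + Z\right) + Z = \left(\frac{16}{5} + Z\right) + Z = \frac{16}{5} + 2 Z$)
$S{\left(E \right)} 325 = \left(\frac{16}{5} + 2 \left(-4\right)\right) 325 = \left(\frac{16}{5} - 8\right) 325 = \left(- \frac{24}{5}\right) 325 = -1560$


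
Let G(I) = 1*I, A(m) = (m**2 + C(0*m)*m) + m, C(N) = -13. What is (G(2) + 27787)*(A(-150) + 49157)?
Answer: 2041296573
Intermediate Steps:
A(m) = m**2 - 12*m (A(m) = (m**2 - 13*m) + m = m**2 - 12*m)
G(I) = I
(G(2) + 27787)*(A(-150) + 49157) = (2 + 27787)*(-150*(-12 - 150) + 49157) = 27789*(-150*(-162) + 49157) = 27789*(24300 + 49157) = 27789*73457 = 2041296573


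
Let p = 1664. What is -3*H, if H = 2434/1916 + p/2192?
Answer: -799083/131246 ≈ -6.0884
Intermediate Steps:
H = 266361/131246 (H = 2434/1916 + 1664/2192 = 2434*(1/1916) + 1664*(1/2192) = 1217/958 + 104/137 = 266361/131246 ≈ 2.0295)
-3*H = -3*266361/131246 = -799083/131246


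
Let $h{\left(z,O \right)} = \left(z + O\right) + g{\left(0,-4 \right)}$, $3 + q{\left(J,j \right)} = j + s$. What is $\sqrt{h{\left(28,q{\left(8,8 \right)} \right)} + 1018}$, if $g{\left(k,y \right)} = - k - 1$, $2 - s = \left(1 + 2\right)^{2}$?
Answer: $\sqrt{1043} \approx 32.296$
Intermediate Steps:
$s = -7$ ($s = 2 - \left(1 + 2\right)^{2} = 2 - 3^{2} = 2 - 9 = -7$)
$g{\left(k,y \right)} = -1 - k$
$q{\left(J,j \right)} = -10 + j$ ($q{\left(J,j \right)} = -3 + \left(j - 7\right) = -3 + \left(-7 + j\right) = -10 + j$)
$h{\left(z,O \right)} = -1 + O + z$ ($h{\left(z,O \right)} = \left(z + O\right) - 1 = \left(O + z\right) + \left(-1 + 0\right) = \left(O + z\right) - 1 = -1 + O + z$)
$\sqrt{h{\left(28,q{\left(8,8 \right)} \right)} + 1018} = \sqrt{\left(-1 + \left(-10 + 8\right) + 28\right) + 1018} = \sqrt{\left(-1 - 2 + 28\right) + 1018} = \sqrt{25 + 1018} = \sqrt{1043}$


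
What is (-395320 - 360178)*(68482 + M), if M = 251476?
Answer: -241727629084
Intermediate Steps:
(-395320 - 360178)*(68482 + M) = (-395320 - 360178)*(68482 + 251476) = -755498*319958 = -241727629084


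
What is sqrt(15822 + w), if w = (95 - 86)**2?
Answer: 3*sqrt(1767) ≈ 126.11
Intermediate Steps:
w = 81 (w = 9**2 = 81)
sqrt(15822 + w) = sqrt(15822 + 81) = sqrt(15903) = 3*sqrt(1767)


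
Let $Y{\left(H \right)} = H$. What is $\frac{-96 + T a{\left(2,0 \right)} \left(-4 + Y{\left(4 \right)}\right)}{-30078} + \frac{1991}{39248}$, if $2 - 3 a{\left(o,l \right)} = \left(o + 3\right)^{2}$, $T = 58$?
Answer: $\frac{964441}{17886384} \approx 0.05392$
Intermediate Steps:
$a{\left(o,l \right)} = \frac{2}{3} - \frac{\left(3 + o\right)^{2}}{3}$ ($a{\left(o,l \right)} = \frac{2}{3} - \frac{\left(o + 3\right)^{2}}{3} = \frac{2}{3} - \frac{\left(3 + o\right)^{2}}{3}$)
$\frac{-96 + T a{\left(2,0 \right)} \left(-4 + Y{\left(4 \right)}\right)}{-30078} + \frac{1991}{39248} = \frac{-96 + 58 \left(\frac{2}{3} - \frac{\left(3 + 2\right)^{2}}{3}\right) \left(-4 + 4\right)}{-30078} + \frac{1991}{39248} = \left(-96 + 58 \left(\frac{2}{3} - \frac{5^{2}}{3}\right) 0\right) \left(- \frac{1}{30078}\right) + 1991 \cdot \frac{1}{39248} = \left(-96 + 58 \left(\frac{2}{3} - \frac{25}{3}\right) 0\right) \left(- \frac{1}{30078}\right) + \frac{181}{3568} = \left(-96 + 58 \left(\left(- \frac{23}{3}\right) 0\right)\right) \left(- \frac{1}{30078}\right) + \frac{181}{3568} = \left(-96 + 58 \cdot 0\right) \left(- \frac{1}{30078}\right) + \frac{181}{3568} = \left(-96 + 0\right) \left(- \frac{1}{30078}\right) + \frac{181}{3568} = \left(-96\right) \left(- \frac{1}{30078}\right) + \frac{181}{3568} = \frac{16}{5013} + \frac{181}{3568} = \frac{964441}{17886384}$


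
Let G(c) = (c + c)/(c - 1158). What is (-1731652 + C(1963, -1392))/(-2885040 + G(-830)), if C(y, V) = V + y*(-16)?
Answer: 876932644/1433864465 ≈ 0.61159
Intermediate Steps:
C(y, V) = V - 16*y
G(c) = 2*c/(-1158 + c) (G(c) = (2*c)/(-1158 + c) = 2*c/(-1158 + c))
(-1731652 + C(1963, -1392))/(-2885040 + G(-830)) = (-1731652 + (-1392 - 16*1963))/(-2885040 + 2*(-830)/(-1158 - 830)) = (-1731652 + (-1392 - 31408))/(-2885040 + 2*(-830)/(-1988)) = (-1731652 - 32800)/(-2885040 + 2*(-830)*(-1/1988)) = -1764452/(-2885040 + 415/497) = -1764452/(-1433864465/497) = -1764452*(-497/1433864465) = 876932644/1433864465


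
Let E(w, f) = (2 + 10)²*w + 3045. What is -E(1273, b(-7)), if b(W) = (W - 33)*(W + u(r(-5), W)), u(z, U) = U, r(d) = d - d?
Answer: -186357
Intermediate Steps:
r(d) = 0
b(W) = 2*W*(-33 + W) (b(W) = (W - 33)*(W + W) = (-33 + W)*(2*W) = 2*W*(-33 + W))
E(w, f) = 3045 + 144*w (E(w, f) = 12²*w + 3045 = 144*w + 3045 = 3045 + 144*w)
-E(1273, b(-7)) = -(3045 + 144*1273) = -(3045 + 183312) = -1*186357 = -186357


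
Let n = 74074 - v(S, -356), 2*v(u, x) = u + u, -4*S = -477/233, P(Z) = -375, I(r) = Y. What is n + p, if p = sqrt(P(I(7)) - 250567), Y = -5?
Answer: 69036491/932 + I*sqrt(250942) ≈ 74074.0 + 500.94*I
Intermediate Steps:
I(r) = -5
S = 477/932 (S = -(-477)/(4*233) = -1/4*(-477/233) = 477/932 ≈ 0.51180)
p = I*sqrt(250942) (p = sqrt(-375 - 250567) = sqrt(-250942) = I*sqrt(250942) ≈ 500.94*I)
v(u, x) = u (v(u, x) = (u + u)/2 = (2*u)/2 = u)
n = 69036491/932 (n = 74074 - 1*477/932 = 74074 - 477/932 = 69036491/932 ≈ 74074.)
n + p = 69036491/932 + I*sqrt(250942)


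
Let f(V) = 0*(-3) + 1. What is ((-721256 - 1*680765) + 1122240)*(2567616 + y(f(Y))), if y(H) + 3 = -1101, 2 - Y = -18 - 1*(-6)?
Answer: -718061293872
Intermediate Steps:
Y = 14 (Y = 2 - (-18 - 1*(-6)) = 2 - (-18 + 6) = 2 - 1*(-12) = 2 + 12 = 14)
f(V) = 1 (f(V) = 0 + 1 = 1)
y(H) = -1104 (y(H) = -3 - 1101 = -1104)
((-721256 - 1*680765) + 1122240)*(2567616 + y(f(Y))) = ((-721256 - 1*680765) + 1122240)*(2567616 - 1104) = ((-721256 - 680765) + 1122240)*2566512 = (-1402021 + 1122240)*2566512 = -279781*2566512 = -718061293872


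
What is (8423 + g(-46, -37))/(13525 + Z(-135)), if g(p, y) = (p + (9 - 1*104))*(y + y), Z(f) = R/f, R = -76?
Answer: 2545695/1825951 ≈ 1.3942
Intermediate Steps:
Z(f) = -76/f
g(p, y) = 2*y*(-95 + p) (g(p, y) = (p + (9 - 104))*(2*y) = (p - 95)*(2*y) = (-95 + p)*(2*y) = 2*y*(-95 + p))
(8423 + g(-46, -37))/(13525 + Z(-135)) = (8423 + 2*(-37)*(-95 - 46))/(13525 - 76/(-135)) = (8423 + 2*(-37)*(-141))/(13525 - 76*(-1/135)) = (8423 + 10434)/(13525 + 76/135) = 18857/(1825951/135) = 18857*(135/1825951) = 2545695/1825951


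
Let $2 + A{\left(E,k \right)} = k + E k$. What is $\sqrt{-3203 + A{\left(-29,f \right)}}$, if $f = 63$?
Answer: $i \sqrt{4969} \approx 70.491 i$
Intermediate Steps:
$A{\left(E,k \right)} = -2 + k + E k$ ($A{\left(E,k \right)} = -2 + \left(k + E k\right) = -2 + k + E k$)
$\sqrt{-3203 + A{\left(-29,f \right)}} = \sqrt{-3203 - 1766} = \sqrt{-4969} = i \sqrt{4969}$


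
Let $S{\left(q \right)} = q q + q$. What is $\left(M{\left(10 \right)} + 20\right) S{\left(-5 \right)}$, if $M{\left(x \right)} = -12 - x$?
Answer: $-40$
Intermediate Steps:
$S{\left(q \right)} = q + q^{2}$ ($S{\left(q \right)} = q^{2} + q = q + q^{2}$)
$\left(M{\left(10 \right)} + 20\right) S{\left(-5 \right)} = \left(\left(-12 - 10\right) + 20\right) \left(- 5 \left(1 - 5\right)\right) = \left(\left(-12 - 10\right) + 20\right) \left(\left(-5\right) \left(-4\right)\right) = \left(-22 + 20\right) 20 = \left(-2\right) 20 = -40$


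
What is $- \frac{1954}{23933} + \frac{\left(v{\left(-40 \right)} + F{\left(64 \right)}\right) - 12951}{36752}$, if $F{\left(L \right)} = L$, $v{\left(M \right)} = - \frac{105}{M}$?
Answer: $- \frac{3041401239}{7036684928} \approx -0.43222$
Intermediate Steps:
$- \frac{1954}{23933} + \frac{\left(v{\left(-40 \right)} + F{\left(64 \right)}\right) - 12951}{36752} = - \frac{1954}{23933} + \frac{\left(- \frac{105}{-40} + 64\right) - 12951}{36752} = \left(-1954\right) \frac{1}{23933} + \left(\left(\left(-105\right) \left(- \frac{1}{40}\right) + 64\right) - 12951\right) \frac{1}{36752} = - \frac{1954}{23933} + \left(\left(\frac{21}{8} + 64\right) - 12951\right) \frac{1}{36752} = - \frac{1954}{23933} + \left(\frac{533}{8} - 12951\right) \frac{1}{36752} = - \frac{1954}{23933} - \frac{103075}{294016} = - \frac{3041401239}{7036684928}$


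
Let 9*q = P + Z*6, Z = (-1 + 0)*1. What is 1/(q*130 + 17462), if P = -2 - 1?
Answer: 1/17332 ≈ 5.7697e-5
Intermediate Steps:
Z = -1 (Z = -1*1 = -1)
P = -3
q = -1 (q = (-3 - 1*6)/9 = (-3 - 6)/9 = (⅑)*(-9) = -1)
1/(q*130 + 17462) = 1/(-1*130 + 17462) = 1/(-130 + 17462) = 1/17332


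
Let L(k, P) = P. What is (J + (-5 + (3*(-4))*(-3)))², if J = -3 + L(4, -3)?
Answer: 625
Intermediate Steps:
J = -6 (J = -3 - 3 = -6)
(J + (-5 + (3*(-4))*(-3)))² = (-6 + (-5 + (3*(-4))*(-3)))² = (-6 + (-5 - 12*(-3)))² = (-6 + (-5 + 36))² = (-6 + 31)² = 25² = 625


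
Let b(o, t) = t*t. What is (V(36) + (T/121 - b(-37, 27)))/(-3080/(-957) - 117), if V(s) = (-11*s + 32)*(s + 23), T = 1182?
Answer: 233649201/1197779 ≈ 195.07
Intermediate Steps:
V(s) = (23 + s)*(32 - 11*s) (V(s) = (32 - 11*s)*(23 + s) = (23 + s)*(32 - 11*s))
b(o, t) = t²
(V(36) + (T/121 - b(-37, 27)))/(-3080/(-957) - 117) = ((736 - 221*36 - 11*36²) + (1182/121 - 1*27²))/(-3080/(-957) - 117) = ((736 - 7956 - 11*1296) + (1182*(1/121) - 1*729))/(-3080*(-1/957) - 117) = ((736 - 7956 - 14256) + (1182/121 - 729))/(280/87 - 117) = (-21476 - 87027/121)/(-9899/87) = -2685623/121*(-87/9899) = 233649201/1197779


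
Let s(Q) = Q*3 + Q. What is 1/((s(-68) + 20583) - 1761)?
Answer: 1/18550 ≈ 5.3908e-5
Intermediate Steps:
s(Q) = 4*Q (s(Q) = 3*Q + Q = 4*Q)
1/((s(-68) + 20583) - 1761) = 1/((4*(-68) + 20583) - 1761) = 1/((-272 + 20583) - 1761) = 1/(20311 - 1761) = 1/18550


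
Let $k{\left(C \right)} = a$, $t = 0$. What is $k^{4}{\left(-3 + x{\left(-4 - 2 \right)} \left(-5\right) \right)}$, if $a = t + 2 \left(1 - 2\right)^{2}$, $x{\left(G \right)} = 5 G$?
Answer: $16$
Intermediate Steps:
$a = 2$ ($a = 0 + 2 \left(1 - 2\right)^{2} = 0 + 2 \left(-1\right)^{2} = 0 + 2 \cdot 1 = 0 + 2 = 2$)
$k{\left(C \right)} = 2$
$k^{4}{\left(-3 + x{\left(-4 - 2 \right)} \left(-5\right) \right)} = 2^{4} = 16$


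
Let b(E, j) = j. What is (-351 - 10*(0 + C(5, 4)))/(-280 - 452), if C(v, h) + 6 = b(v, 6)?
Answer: 117/244 ≈ 0.47951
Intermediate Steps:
C(v, h) = 0 (C(v, h) = -6 + 6 = 0)
(-351 - 10*(0 + C(5, 4)))/(-280 - 452) = (-351 - 10*(0 + 0))/(-280 - 452) = (-351 - 10*0)/(-732) = (-351 + 0)*(-1/732) = -351*(-1/732) = 117/244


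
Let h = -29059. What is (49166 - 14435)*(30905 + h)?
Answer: 64113426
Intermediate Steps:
(49166 - 14435)*(30905 + h) = (49166 - 14435)*(30905 - 29059) = 34731*1846 = 64113426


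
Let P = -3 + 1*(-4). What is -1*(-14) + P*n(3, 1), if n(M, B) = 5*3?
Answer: -91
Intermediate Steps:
n(M, B) = 15
P = -7 (P = -3 - 4 = -7)
-1*(-14) + P*n(3, 1) = -1*(-14) - 7*15 = 14 - 105 = -91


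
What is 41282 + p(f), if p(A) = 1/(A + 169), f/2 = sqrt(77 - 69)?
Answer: 1177734347/28529 - 4*sqrt(2)/28529 ≈ 41282.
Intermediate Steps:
f = 4*sqrt(2) (f = 2*sqrt(77 - 69) = 2*sqrt(8) = 2*(2*sqrt(2)) = 4*sqrt(2) ≈ 5.6569)
p(A) = 1/(169 + A)
41282 + p(f) = 41282 + 1/(169 + 4*sqrt(2))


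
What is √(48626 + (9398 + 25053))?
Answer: √83077 ≈ 288.23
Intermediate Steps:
√(48626 + (9398 + 25053)) = √(48626 + 34451) = √83077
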